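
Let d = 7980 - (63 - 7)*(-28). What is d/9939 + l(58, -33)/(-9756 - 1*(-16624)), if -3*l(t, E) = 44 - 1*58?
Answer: 32811023/34130526 ≈ 0.96134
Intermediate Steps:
l(t, E) = 14/3 (l(t, E) = -(44 - 1*58)/3 = -(44 - 58)/3 = -⅓*(-14) = 14/3)
d = 9548 (d = 7980 - 56*(-28) = 7980 - 1*(-1568) = 7980 + 1568 = 9548)
d/9939 + l(58, -33)/(-9756 - 1*(-16624)) = 9548/9939 + 14/(3*(-9756 - 1*(-16624))) = 9548*(1/9939) + 14/(3*(-9756 + 16624)) = 9548/9939 + (14/3)/6868 = 9548/9939 + (14/3)*(1/6868) = 9548/9939 + 7/10302 = 32811023/34130526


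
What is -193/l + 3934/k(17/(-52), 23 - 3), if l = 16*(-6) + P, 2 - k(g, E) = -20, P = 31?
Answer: 129978/715 ≈ 181.79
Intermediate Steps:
k(g, E) = 22 (k(g, E) = 2 - 1*(-20) = 2 + 20 = 22)
l = -65 (l = 16*(-6) + 31 = -96 + 31 = -65)
-193/l + 3934/k(17/(-52), 23 - 3) = -193/(-65) + 3934/22 = -193*(-1/65) + 3934*(1/22) = 193/65 + 1967/11 = 129978/715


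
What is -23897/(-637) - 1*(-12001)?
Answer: 7668534/637 ≈ 12039.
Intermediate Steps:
-23897/(-637) - 1*(-12001) = -23897*(-1/637) + 12001 = 23897/637 + 12001 = 7668534/637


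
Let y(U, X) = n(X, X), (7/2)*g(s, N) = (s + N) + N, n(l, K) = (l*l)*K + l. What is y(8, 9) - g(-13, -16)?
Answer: 5256/7 ≈ 750.86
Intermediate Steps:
n(l, K) = l + K*l**2 (n(l, K) = l**2*K + l = K*l**2 + l = l + K*l**2)
g(s, N) = 2*s/7 + 4*N/7 (g(s, N) = 2*((s + N) + N)/7 = 2*((N + s) + N)/7 = 2*(s + 2*N)/7 = 2*s/7 + 4*N/7)
y(U, X) = X*(1 + X**2) (y(U, X) = X*(1 + X*X) = X*(1 + X**2))
y(8, 9) - g(-13, -16) = (9 + 9**3) - ((2/7)*(-13) + (4/7)*(-16)) = (9 + 729) - (-26/7 - 64/7) = 738 - 1*(-90/7) = 738 + 90/7 = 5256/7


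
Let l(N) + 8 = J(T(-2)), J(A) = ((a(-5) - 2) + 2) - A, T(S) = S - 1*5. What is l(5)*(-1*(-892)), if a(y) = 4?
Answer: 2676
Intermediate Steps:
T(S) = -5 + S (T(S) = S - 5 = -5 + S)
J(A) = 4 - A (J(A) = ((4 - 2) + 2) - A = (2 + 2) - A = 4 - A)
l(N) = 3 (l(N) = -8 + (4 - (-5 - 2)) = -8 + (4 - 1*(-7)) = -8 + (4 + 7) = -8 + 11 = 3)
l(5)*(-1*(-892)) = 3*(-1*(-892)) = 3*892 = 2676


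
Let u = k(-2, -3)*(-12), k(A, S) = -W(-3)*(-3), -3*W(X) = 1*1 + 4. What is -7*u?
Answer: -420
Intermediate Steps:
W(X) = -5/3 (W(X) = -(1*1 + 4)/3 = -(1 + 4)/3 = -⅓*5 = -5/3)
k(A, S) = -5 (k(A, S) = -1*(-5/3)*(-3) = (5/3)*(-3) = -5)
u = 60 (u = -5*(-12) = 60)
-7*u = -7*60 = -420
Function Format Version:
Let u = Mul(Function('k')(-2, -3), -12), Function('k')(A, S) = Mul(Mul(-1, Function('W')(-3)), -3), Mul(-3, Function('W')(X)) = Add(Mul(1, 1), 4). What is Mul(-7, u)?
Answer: -420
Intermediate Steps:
Function('W')(X) = Rational(-5, 3) (Function('W')(X) = Mul(Rational(-1, 3), Add(Mul(1, 1), 4)) = Mul(Rational(-1, 3), Add(1, 4)) = Mul(Rational(-1, 3), 5) = Rational(-5, 3))
Function('k')(A, S) = -5 (Function('k')(A, S) = Mul(Mul(-1, Rational(-5, 3)), -3) = Mul(Rational(5, 3), -3) = -5)
u = 60 (u = Mul(-5, -12) = 60)
Mul(-7, u) = Mul(-7, 60) = -420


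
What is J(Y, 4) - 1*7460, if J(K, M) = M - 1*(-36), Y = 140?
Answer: -7420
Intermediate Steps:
J(K, M) = 36 + M (J(K, M) = M + 36 = 36 + M)
J(Y, 4) - 1*7460 = (36 + 4) - 1*7460 = 40 - 7460 = -7420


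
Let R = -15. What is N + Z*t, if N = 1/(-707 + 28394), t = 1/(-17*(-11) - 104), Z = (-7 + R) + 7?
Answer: -415222/2298021 ≈ -0.18069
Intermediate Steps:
Z = -15 (Z = (-7 - 15) + 7 = -22 + 7 = -15)
t = 1/83 (t = 1/(187 - 104) = 1/83 ≈ 0.012048)
N = 1/27687 ≈ 3.6118e-5
N + Z*t = 1/27687 - 15*1/83 = 1/27687 - 15/83 = -415222/2298021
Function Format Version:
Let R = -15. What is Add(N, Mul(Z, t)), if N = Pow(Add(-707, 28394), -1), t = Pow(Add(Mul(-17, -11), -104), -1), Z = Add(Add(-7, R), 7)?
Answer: Rational(-415222, 2298021) ≈ -0.18069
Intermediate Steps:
Z = -15 (Z = Add(Add(-7, -15), 7) = Add(-22, 7) = -15)
t = Rational(1, 83) (t = Pow(Add(187, -104), -1) = Pow(83, -1) = Rational(1, 83) ≈ 0.012048)
N = Rational(1, 27687) (N = Pow(27687, -1) = Rational(1, 27687) ≈ 3.6118e-5)
Add(N, Mul(Z, t)) = Add(Rational(1, 27687), Mul(-15, Rational(1, 83))) = Add(Rational(1, 27687), Rational(-15, 83)) = Rational(-415222, 2298021)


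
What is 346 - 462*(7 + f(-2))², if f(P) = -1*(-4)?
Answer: -55556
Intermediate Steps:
f(P) = 4
346 - 462*(7 + f(-2))² = 346 - 462*(7 + 4)² = 346 - 462*11² = 346 - 462*121 = 346 - 55902 = -55556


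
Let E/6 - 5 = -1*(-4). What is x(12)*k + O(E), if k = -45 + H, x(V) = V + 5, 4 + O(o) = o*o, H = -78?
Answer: 821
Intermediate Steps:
E = 54 (E = 30 + 6*(-1*(-4)) = 30 + 6*4 = 30 + 24 = 54)
O(o) = -4 + o² (O(o) = -4 + o*o = -4 + o²)
x(V) = 5 + V
k = -123 (k = -45 - 78 = -123)
x(12)*k + O(E) = (5 + 12)*(-123) + (-4 + 54²) = 17*(-123) + (-4 + 2916) = -2091 + 2912 = 821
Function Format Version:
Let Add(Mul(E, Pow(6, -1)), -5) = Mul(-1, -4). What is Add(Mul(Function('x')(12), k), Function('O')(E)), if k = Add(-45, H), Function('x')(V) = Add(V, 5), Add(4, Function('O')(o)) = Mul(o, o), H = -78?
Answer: 821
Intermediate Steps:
E = 54 (E = Add(30, Mul(6, Mul(-1, -4))) = Add(30, Mul(6, 4)) = Add(30, 24) = 54)
Function('O')(o) = Add(-4, Pow(o, 2)) (Function('O')(o) = Add(-4, Mul(o, o)) = Add(-4, Pow(o, 2)))
Function('x')(V) = Add(5, V)
k = -123 (k = Add(-45, -78) = -123)
Add(Mul(Function('x')(12), k), Function('O')(E)) = Add(Mul(Add(5, 12), -123), Add(-4, Pow(54, 2))) = Add(Mul(17, -123), Add(-4, 2916)) = Add(-2091, 2912) = 821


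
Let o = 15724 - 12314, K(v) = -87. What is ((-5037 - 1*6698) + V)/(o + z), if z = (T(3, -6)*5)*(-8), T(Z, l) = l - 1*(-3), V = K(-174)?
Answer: -5911/1765 ≈ -3.3490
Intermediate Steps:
V = -87
T(Z, l) = 3 + l (T(Z, l) = l + 3 = 3 + l)
o = 3410
z = 120 (z = ((3 - 6)*5)*(-8) = -3*5*(-8) = -15*(-8) = 120)
((-5037 - 1*6698) + V)/(o + z) = ((-5037 - 1*6698) - 87)/(3410 + 120) = ((-5037 - 6698) - 87)/3530 = (-11735 - 87)*(1/3530) = -11822*1/3530 = -5911/1765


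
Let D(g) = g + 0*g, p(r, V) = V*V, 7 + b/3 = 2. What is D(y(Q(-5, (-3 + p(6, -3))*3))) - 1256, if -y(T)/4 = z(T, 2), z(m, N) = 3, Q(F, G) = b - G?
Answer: -1268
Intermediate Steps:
b = -15 (b = -21 + 3*2 = -21 + 6 = -15)
p(r, V) = V**2
Q(F, G) = -15 - G
y(T) = -12 (y(T) = -4*3 = -12)
D(g) = g (D(g) = g + 0 = g)
D(y(Q(-5, (-3 + p(6, -3))*3))) - 1256 = -12 - 1256 = -1268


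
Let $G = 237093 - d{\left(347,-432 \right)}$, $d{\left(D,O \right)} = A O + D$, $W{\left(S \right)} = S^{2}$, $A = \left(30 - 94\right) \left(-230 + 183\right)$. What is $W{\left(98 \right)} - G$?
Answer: $-1526598$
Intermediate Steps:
$A = 3008$ ($A = \left(-64\right) \left(-47\right) = 3008$)
$d{\left(D,O \right)} = D + 3008 O$ ($d{\left(D,O \right)} = 3008 O + D = D + 3008 O$)
$G = 1536202$ ($G = 237093 - \left(347 + 3008 \left(-432\right)\right) = 237093 - \left(347 - 1299456\right) = 237093 - -1299109 = 237093 + 1299109 = 1536202$)
$W{\left(98 \right)} - G = 98^{2} - 1536202 = 9604 - 1536202 = -1526598$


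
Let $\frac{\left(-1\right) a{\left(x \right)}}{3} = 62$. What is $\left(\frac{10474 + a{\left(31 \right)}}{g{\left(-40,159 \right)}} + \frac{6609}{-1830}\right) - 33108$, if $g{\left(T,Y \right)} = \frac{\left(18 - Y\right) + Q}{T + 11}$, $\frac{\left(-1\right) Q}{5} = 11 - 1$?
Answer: $- \frac{3675839133}{116510} \approx -31550.0$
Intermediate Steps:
$a{\left(x \right)} = -186$ ($a{\left(x \right)} = \left(-3\right) 62 = -186$)
$Q = -50$ ($Q = - 5 \left(11 - 1\right) = \left(-5\right) 10 = -50$)
$g{\left(T,Y \right)} = \frac{-32 - Y}{11 + T}$ ($g{\left(T,Y \right)} = \frac{\left(18 - Y\right) - 50}{T + 11} = \frac{-32 - Y}{11 + T}$)
$\left(\frac{10474 + a{\left(31 \right)}}{g{\left(-40,159 \right)}} + \frac{6609}{-1830}\right) - 33108 = \left(\frac{10474 - 186}{\frac{1}{11 - 40} \left(-32 - 159\right)} + \frac{6609}{-1830}\right) - 33108 = \left(\frac{10288}{\frac{1}{-29} \left(-32 - 159\right)} + 6609 \left(- \frac{1}{1830}\right)\right) - 33108 = \left(\frac{10288}{\left(- \frac{1}{29}\right) \left(-191\right)} - \frac{2203}{610}\right) - 33108 = \left(\frac{10288}{\frac{191}{29}} - \frac{2203}{610}\right) - 33108 = \left(10288 \cdot \frac{29}{191} - \frac{2203}{610}\right) - 33108 = \left(\frac{298352}{191} - \frac{2203}{610}\right) - 33108 = \frac{181573947}{116510} - 33108 = - \frac{3675839133}{116510}$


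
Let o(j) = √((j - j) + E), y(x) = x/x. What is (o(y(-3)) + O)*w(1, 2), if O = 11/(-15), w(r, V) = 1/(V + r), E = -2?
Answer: -11/45 + I*√2/3 ≈ -0.24444 + 0.4714*I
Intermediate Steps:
y(x) = 1
o(j) = I*√2 (o(j) = √((j - j) - 2) = √(0 - 2) = √(-2) = I*√2)
O = -11/15 (O = 11*(-1/15) = -11/15 ≈ -0.73333)
(o(y(-3)) + O)*w(1, 2) = (I*√2 - 11/15)/(2 + 1) = (-11/15 + I*√2)/3 = (-11/15 + I*√2)*(⅓) = -11/45 + I*√2/3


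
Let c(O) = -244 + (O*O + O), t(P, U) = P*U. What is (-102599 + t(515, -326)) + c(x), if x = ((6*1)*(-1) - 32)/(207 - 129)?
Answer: -411785273/1521 ≈ -2.7073e+5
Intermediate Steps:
x = -19/39 (x = (6*(-1) - 32)/78 = (-6 - 32)*(1/78) = -38*1/78 = -19/39 ≈ -0.48718)
c(O) = -244 + O + O**2 (c(O) = -244 + (O**2 + O) = -244 + (O + O**2) = -244 + O + O**2)
(-102599 + t(515, -326)) + c(x) = (-102599 + 515*(-326)) + (-244 - 19/39 + (-19/39)**2) = (-102599 - 167890) + (-244 - 19/39 + 361/1521) = -270489 - 371504/1521 = -411785273/1521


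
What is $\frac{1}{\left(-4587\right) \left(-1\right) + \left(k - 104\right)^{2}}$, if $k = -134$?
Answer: $\frac{1}{61231} \approx 1.6332 \cdot 10^{-5}$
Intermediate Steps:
$\frac{1}{\left(-4587\right) \left(-1\right) + \left(k - 104\right)^{2}} = \frac{1}{\left(-4587\right) \left(-1\right) + \left(-134 - 104\right)^{2}} = \frac{1}{4587 + \left(-238\right)^{2}} = \frac{1}{4587 + 56644} = \frac{1}{61231}$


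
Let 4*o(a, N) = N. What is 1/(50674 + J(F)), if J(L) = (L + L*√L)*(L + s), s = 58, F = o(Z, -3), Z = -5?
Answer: 51846208/2625030013543 + 21984*I*√3/2625030013543 ≈ 1.9751e-5 + 1.4506e-8*I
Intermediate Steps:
o(a, N) = N/4
F = -¾ (F = (¼)*(-3) = -¾ ≈ -0.75000)
J(L) = (58 + L)*(L + L^(3/2)) (J(L) = (L + L*√L)*(L + 58) = (L + L^(3/2))*(58 + L) = (58 + L)*(L + L^(3/2)))
1/(50674 + J(F)) = 1/(50674 + ((-¾)² + (-¾)^(5/2) + 58*(-¾) + 58*(-¾)^(3/2))) = 1/(50674 + (9/16 + 9*I*√3/32 - 87/2 + 58*(-3*I*√3/8))) = 1/(50674 + (9/16 + 9*I*√3/32 - 87/2 - 87*I*√3/4)) = 1/(50674 + (-687/16 - 687*I*√3/32)) = 1/(810097/16 - 687*I*√3/32)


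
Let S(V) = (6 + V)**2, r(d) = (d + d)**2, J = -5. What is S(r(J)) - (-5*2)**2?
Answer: 11136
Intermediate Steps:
r(d) = 4*d**2 (r(d) = (2*d)**2 = 4*d**2)
S(r(J)) - (-5*2)**2 = (6 + 4*(-5)**2)**2 - (-5*2)**2 = (6 + 4*25)**2 - 1*(-10)**2 = (6 + 100)**2 - 1*100 = 106**2 - 100 = 11236 - 100 = 11136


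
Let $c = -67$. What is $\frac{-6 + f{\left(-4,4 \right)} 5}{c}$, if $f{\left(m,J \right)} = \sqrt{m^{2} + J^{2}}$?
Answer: $\frac{6}{67} - \frac{20 \sqrt{2}}{67} \approx -0.3326$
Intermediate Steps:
$f{\left(m,J \right)} = \sqrt{J^{2} + m^{2}}$
$\frac{-6 + f{\left(-4,4 \right)} 5}{c} = \frac{-6 + \sqrt{4^{2} + \left(-4\right)^{2}} \cdot 5}{-67} = \left(-6 + \sqrt{16 + 16} \cdot 5\right) \left(- \frac{1}{67}\right) = \left(-6 + \sqrt{32} \cdot 5\right) \left(- \frac{1}{67}\right) = \left(-6 + 4 \sqrt{2} \cdot 5\right) \left(- \frac{1}{67}\right) = \left(-6 + 20 \sqrt{2}\right) \left(- \frac{1}{67}\right) = \frac{6}{67} - \frac{20 \sqrt{2}}{67}$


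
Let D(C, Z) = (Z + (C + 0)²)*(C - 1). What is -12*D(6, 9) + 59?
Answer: -2641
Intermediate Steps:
D(C, Z) = (-1 + C)*(Z + C²) (D(C, Z) = (Z + C²)*(-1 + C) = (-1 + C)*(Z + C²))
-12*D(6, 9) + 59 = -12*(6³ - 1*9 - 1*6² + 6*9) + 59 = -12*(216 - 9 - 1*36 + 54) + 59 = -12*(216 - 9 - 36 + 54) + 59 = -12*225 + 59 = -2700 + 59 = -2641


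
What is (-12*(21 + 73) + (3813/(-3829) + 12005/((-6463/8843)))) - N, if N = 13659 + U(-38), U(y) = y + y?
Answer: -770562678651/24746827 ≈ -31138.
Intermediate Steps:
U(y) = 2*y
N = 13583 (N = 13659 + 2*(-38) = 13659 - 76 = 13583)
(-12*(21 + 73) + (3813/(-3829) + 12005/((-6463/8843)))) - N = (-12*(21 + 73) + (3813/(-3829) + 12005/((-6463/8843)))) - 1*13583 = (-12*94 + (3813*(-1/3829) + 12005/((-6463*1/8843)))) - 13583 = (-1128 + (-3813/3829 + 12005/(-6463/8843))) - 13583 = (-1128 + (-3813/3829 + 12005*(-8843/6463))) - 13583 = (-1128 + (-3813/3829 - 106160215/6463)) - 13583 = (-1128 - 406512106654/24746827) - 13583 = -434426527510/24746827 - 13583 = -770562678651/24746827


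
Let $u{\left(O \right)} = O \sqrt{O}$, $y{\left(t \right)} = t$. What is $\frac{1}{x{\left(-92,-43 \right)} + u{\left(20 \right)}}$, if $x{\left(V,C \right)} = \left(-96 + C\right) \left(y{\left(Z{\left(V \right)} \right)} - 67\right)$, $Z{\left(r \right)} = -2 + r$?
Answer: $\frac{22379}{500811641} - \frac{40 \sqrt{5}}{500811641} \approx 4.4507 \cdot 10^{-5}$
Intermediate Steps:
$x{\left(V,C \right)} = \left(-96 + C\right) \left(-69 + V\right)$ ($x{\left(V,C \right)} = \left(-96 + C\right) \left(\left(-2 + V\right) - 67\right) = \left(-96 + C\right) \left(-69 + V\right)$)
$u{\left(O \right)} = O^{\frac{3}{2}}$
$\frac{1}{x{\left(-92,-43 \right)} + u{\left(20 \right)}} = \frac{1}{\left(6624 - -8832 - -2967 - -3956\right) + 20^{\frac{3}{2}}} = \frac{1}{\left(6624 + 8832 + 2967 + 3956\right) + 40 \sqrt{5}} = \frac{1}{22379 + 40 \sqrt{5}}$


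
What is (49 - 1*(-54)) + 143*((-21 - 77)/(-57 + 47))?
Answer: 7522/5 ≈ 1504.4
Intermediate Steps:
(49 - 1*(-54)) + 143*((-21 - 77)/(-57 + 47)) = (49 + 54) + 143*(-98/(-10)) = 103 + 143*(-98*(-1/10)) = 103 + 143*(49/5) = 103 + 7007/5 = 7522/5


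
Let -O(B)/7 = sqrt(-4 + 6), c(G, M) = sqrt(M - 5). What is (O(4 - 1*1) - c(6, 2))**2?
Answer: 95 + 14*I*sqrt(6) ≈ 95.0 + 34.293*I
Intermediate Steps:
c(G, M) = sqrt(-5 + M)
O(B) = -7*sqrt(2) (O(B) = -7*sqrt(-4 + 6) = -7*sqrt(2))
(O(4 - 1*1) - c(6, 2))**2 = (-7*sqrt(2) - sqrt(-5 + 2))**2 = (-7*sqrt(2) - sqrt(-3))**2 = (-7*sqrt(2) - I*sqrt(3))**2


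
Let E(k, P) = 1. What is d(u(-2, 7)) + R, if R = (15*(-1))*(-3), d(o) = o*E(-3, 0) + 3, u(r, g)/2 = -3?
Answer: 42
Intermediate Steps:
u(r, g) = -6 (u(r, g) = 2*(-3) = -6)
d(o) = 3 + o (d(o) = o*1 + 3 = o + 3 = 3 + o)
R = 45 (R = -15*(-3) = 45)
d(u(-2, 7)) + R = (3 - 6) + 45 = -3 + 45 = 42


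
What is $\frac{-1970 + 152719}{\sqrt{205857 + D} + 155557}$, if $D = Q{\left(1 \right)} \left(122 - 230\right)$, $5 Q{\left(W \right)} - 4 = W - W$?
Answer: $\frac{117250310965}{120988872392} - \frac{3165729 \sqrt{11665}}{120988872392} \approx 0.96627$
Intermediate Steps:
$Q{\left(W \right)} = \frac{4}{5}$ ($Q{\left(W \right)} = \frac{4}{5} + \frac{W - W}{5} = \frac{4}{5} + \frac{1}{5} \cdot 0 = \frac{4}{5} + 0 = \frac{4}{5}$)
$D = - \frac{432}{5}$ ($D = \frac{4 \left(122 - 230\right)}{5} = \frac{4}{5} \left(-108\right) = - \frac{432}{5} \approx -86.4$)
$\frac{-1970 + 152719}{\sqrt{205857 + D} + 155557} = \frac{-1970 + 152719}{\sqrt{205857 - \frac{432}{5}} + 155557} = \frac{150749}{\sqrt{\frac{1028853}{5}} + 155557} = \frac{150749}{\frac{21 \sqrt{11665}}{5} + 155557} = \frac{150749}{155557 + \frac{21 \sqrt{11665}}{5}}$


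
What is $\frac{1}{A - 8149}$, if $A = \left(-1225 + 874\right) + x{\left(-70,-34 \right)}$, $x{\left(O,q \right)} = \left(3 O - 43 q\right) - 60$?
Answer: $- \frac{1}{7308} \approx -0.00013684$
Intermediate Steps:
$x{\left(O,q \right)} = -60 - 43 q + 3 O$ ($x{\left(O,q \right)} = \left(- 43 q + 3 O\right) - 60 = -60 - 43 q + 3 O$)
$A = 841$ ($A = \left(-1225 + 874\right) - -1192 = -351 - -1192 = -351 + 1192 = 841$)
$\frac{1}{A - 8149} = \frac{1}{841 - 8149} = \frac{1}{-7308} = - \frac{1}{7308}$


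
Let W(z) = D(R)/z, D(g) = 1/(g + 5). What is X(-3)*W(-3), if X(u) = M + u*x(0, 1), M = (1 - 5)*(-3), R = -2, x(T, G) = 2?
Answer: -⅔ ≈ -0.66667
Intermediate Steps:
D(g) = 1/(5 + g)
M = 12 (M = -4*(-3) = 12)
W(z) = 1/(3*z) (W(z) = 1/((5 - 2)*z) = 1/(3*z))
X(u) = 12 + 2*u (X(u) = 12 + u*2 = 12 + 2*u)
X(-3)*W(-3) = (12 + 2*(-3))*((⅓)/(-3)) = (12 - 6)*((⅓)*(-⅓)) = 6*(-⅑) = -⅔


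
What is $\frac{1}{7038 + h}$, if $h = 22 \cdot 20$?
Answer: $\frac{1}{7478} \approx 0.00013373$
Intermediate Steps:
$h = 440$
$\frac{1}{7038 + h} = \frac{1}{7038 + 440} = \frac{1}{7478}$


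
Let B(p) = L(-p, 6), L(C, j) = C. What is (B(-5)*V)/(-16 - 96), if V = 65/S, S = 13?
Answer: -25/112 ≈ -0.22321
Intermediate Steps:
V = 5 (V = 65/13 = 65*(1/13) = 5)
B(p) = -p
(B(-5)*V)/(-16 - 96) = (-1*(-5)*5)/(-16 - 96) = (5*5)/(-112) = 25*(-1/112) = -25/112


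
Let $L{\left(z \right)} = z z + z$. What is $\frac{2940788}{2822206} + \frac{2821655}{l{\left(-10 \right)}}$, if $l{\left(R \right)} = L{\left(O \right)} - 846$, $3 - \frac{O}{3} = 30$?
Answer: $\frac{3989930035261}{7950154302} \approx 501.87$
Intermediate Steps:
$O = -81$ ($O = 9 - 90 = -81$)
$L{\left(z \right)} = z + z^{2}$ ($L{\left(z \right)} = z^{2} + z = z + z^{2}$)
$l{\left(R \right)} = 5634$ ($l{\left(R \right)} = - 81 \left(1 - 81\right) - 846 = \left(-81\right) \left(-80\right) - 846 = 6480 - 846 = 5634$)
$\frac{2940788}{2822206} + \frac{2821655}{l{\left(-10 \right)}} = \frac{2940788}{2822206} + \frac{2821655}{5634} = 2940788 \cdot \frac{1}{2822206} + 2821655 \cdot \frac{1}{5634} = \frac{1470394}{1411103} + \frac{2821655}{5634} = \frac{3989930035261}{7950154302}$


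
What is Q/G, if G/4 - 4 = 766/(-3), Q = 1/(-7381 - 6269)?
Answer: 1/13722800 ≈ 7.2871e-8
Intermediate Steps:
Q = -1/13650 (Q = 1/(-13650) = -1/13650 ≈ -7.3260e-5)
G = -3016/3 (G = 16 + 4*(766/(-3)) = 16 + 4*(766*(-1/3)) = 16 + 4*(-766/3) = 16 - 3064/3 = -3016/3 ≈ -1005.3)
Q/G = -1/(13650*(-3016/3)) = -1/13650*(-3/3016) = 1/13722800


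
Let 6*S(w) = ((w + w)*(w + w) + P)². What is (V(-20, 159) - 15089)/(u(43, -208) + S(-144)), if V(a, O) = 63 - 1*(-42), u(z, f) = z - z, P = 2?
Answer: -22476/1720009729 ≈ -1.3067e-5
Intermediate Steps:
u(z, f) = 0
S(w) = (2 + 4*w²)²/6 (S(w) = ((w + w)*(w + w) + 2)²/6 = ((2*w)*(2*w) + 2)²/6 = (4*w² + 2)²/6 = (2 + 4*w²)²/6)
V(a, O) = 105 (V(a, O) = 63 + 42 = 105)
(V(-20, 159) - 15089)/(u(43, -208) + S(-144)) = (105 - 15089)/(0 + 2*(1 + 2*(-144)²)²/3) = -14984/(0 + 2*(1 + 2*20736)²/3) = -14984/(0 + 2*(1 + 41472)²/3) = -14984/(0 + (⅔)*41473²) = -14984/(0 + (⅔)*1720009729) = -14984/(0 + 3440019458/3) = -14984/3440019458/3 = -14984*3/3440019458 = -22476/1720009729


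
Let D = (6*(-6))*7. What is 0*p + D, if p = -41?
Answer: -252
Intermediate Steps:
D = -252 (D = -36*7 = -252)
0*p + D = 0*(-41) - 252 = 0 - 252 = -252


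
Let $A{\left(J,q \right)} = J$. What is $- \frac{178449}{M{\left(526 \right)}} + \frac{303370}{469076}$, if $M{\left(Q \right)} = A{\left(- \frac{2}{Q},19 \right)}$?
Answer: $\frac{11007357972491}{234538} \approx 4.6932 \cdot 10^{7}$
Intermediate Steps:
$M{\left(Q \right)} = - \frac{2}{Q}$
$- \frac{178449}{M{\left(526 \right)}} + \frac{303370}{469076} = - \frac{178449}{\left(-2\right) \frac{1}{526}} + \frac{303370}{469076} = - \frac{178449}{\left(-2\right) \frac{1}{526}} + 303370 \cdot \frac{1}{469076} = - \frac{178449}{- \frac{1}{263}} + \frac{151685}{234538} = \left(-178449\right) \left(-263\right) + \frac{151685}{234538} = 46932087 + \frac{151685}{234538} = \frac{11007357972491}{234538}$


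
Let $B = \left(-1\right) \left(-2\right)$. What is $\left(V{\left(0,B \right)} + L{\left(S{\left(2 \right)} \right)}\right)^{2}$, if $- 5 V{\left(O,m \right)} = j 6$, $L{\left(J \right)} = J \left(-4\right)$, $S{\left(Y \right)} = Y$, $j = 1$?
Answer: $\frac{2116}{25} \approx 84.64$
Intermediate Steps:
$B = 2$
$L{\left(J \right)} = - 4 J$
$V{\left(O,m \right)} = - \frac{6}{5}$ ($V{\left(O,m \right)} = - \frac{1 \cdot 6}{5} = \left(- \frac{1}{5}\right) 6 = - \frac{6}{5}$)
$\left(V{\left(0,B \right)} + L{\left(S{\left(2 \right)} \right)}\right)^{2} = \left(- \frac{6}{5} - 8\right)^{2} = \left(- \frac{46}{5}\right)^{2} = \frac{2116}{25}$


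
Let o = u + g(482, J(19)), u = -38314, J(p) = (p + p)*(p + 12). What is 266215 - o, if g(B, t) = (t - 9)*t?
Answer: -1072553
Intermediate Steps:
J(p) = 2*p*(12 + p) (J(p) = (2*p)*(12 + p) = 2*p*(12 + p))
g(B, t) = t*(-9 + t) (g(B, t) = (-9 + t)*t = t*(-9 + t))
o = 1338768 (o = -38314 + (2*19*(12 + 19))*(-9 + 2*19*(12 + 19)) = -38314 + (2*19*31)*(-9 + 2*19*31) = -38314 + 1178*(-9 + 1178) = -38314 + 1178*1169 = -38314 + 1377082 = 1338768)
266215 - o = 266215 - 1*1338768 = 266215 - 1338768 = -1072553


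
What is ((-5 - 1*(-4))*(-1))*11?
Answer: 11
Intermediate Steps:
((-5 - 1*(-4))*(-1))*11 = ((-5 + 4)*(-1))*11 = -1*(-1)*11 = 1*11 = 11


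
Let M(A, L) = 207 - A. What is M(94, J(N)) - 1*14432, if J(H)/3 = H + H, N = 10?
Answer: -14319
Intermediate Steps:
J(H) = 6*H (J(H) = 3*(H + H) = 3*(2*H) = 6*H)
M(94, J(N)) - 1*14432 = (207 - 1*94) - 1*14432 = (207 - 94) - 14432 = 113 - 14432 = -14319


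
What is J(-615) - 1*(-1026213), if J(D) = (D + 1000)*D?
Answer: 789438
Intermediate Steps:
J(D) = D*(1000 + D) (J(D) = (1000 + D)*D = D*(1000 + D))
J(-615) - 1*(-1026213) = -615*(1000 - 615) - 1*(-1026213) = -615*385 + 1026213 = -236775 + 1026213 = 789438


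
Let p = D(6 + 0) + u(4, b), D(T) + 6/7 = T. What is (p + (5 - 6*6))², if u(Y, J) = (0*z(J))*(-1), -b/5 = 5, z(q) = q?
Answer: 32761/49 ≈ 668.59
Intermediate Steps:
D(T) = -6/7 + T
b = -25 (b = -5*5 = -25)
u(Y, J) = 0 (u(Y, J) = (0*J)*(-1) = 0*(-1) = 0)
p = 36/7 (p = (-6/7 + (6 + 0)) + 0 = (-6/7 + 6) + 0 = 36/7 + 0 = 36/7 ≈ 5.1429)
(p + (5 - 6*6))² = (36/7 + (5 - 6*6))² = (36/7 + (5 - 36))² = (36/7 - 31)² = (-181/7)² = 32761/49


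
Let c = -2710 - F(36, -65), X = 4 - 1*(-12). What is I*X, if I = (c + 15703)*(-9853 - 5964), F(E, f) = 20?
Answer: -3283103056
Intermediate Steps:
X = 16 (X = 4 + 12 = 16)
c = -2730 (c = -2710 - 1*20 = -2710 - 20 = -2730)
I = -205193941 (I = (-2730 + 15703)*(-9853 - 5964) = 12973*(-15817) = -205193941)
I*X = -205193941*16 = -3283103056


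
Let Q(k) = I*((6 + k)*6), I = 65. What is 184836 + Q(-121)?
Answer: 139986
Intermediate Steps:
Q(k) = 2340 + 390*k (Q(k) = 65*((6 + k)*6) = 65*(36 + 6*k) = 2340 + 390*k)
184836 + Q(-121) = 184836 + (2340 + 390*(-121)) = 184836 + (2340 - 47190) = 184836 - 44850 = 139986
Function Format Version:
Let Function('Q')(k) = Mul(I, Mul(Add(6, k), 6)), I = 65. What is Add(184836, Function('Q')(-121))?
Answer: 139986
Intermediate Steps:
Function('Q')(k) = Add(2340, Mul(390, k)) (Function('Q')(k) = Mul(65, Mul(Add(6, k), 6)) = Mul(65, Add(36, Mul(6, k))) = Add(2340, Mul(390, k)))
Add(184836, Function('Q')(-121)) = Add(184836, Add(2340, Mul(390, -121))) = Add(184836, Add(2340, -47190)) = Add(184836, -44850) = 139986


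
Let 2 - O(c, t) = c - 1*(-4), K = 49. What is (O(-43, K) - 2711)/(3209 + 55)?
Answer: -445/544 ≈ -0.81802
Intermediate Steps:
O(c, t) = -2 - c (O(c, t) = 2 - (c - 1*(-4)) = 2 - (c + 4) = 2 - (4 + c) = 2 + (-4 - c) = -2 - c)
(O(-43, K) - 2711)/(3209 + 55) = ((-2 - 1*(-43)) - 2711)/(3209 + 55) = ((-2 + 43) - 2711)/3264 = (41 - 2711)*(1/3264) = -2670*1/3264 = -445/544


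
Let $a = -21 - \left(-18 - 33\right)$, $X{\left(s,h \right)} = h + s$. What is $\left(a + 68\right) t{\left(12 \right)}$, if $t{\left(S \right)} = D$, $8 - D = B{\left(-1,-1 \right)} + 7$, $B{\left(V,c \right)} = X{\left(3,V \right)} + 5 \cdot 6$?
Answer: $-3038$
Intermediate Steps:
$B{\left(V,c \right)} = 33 + V$ ($B{\left(V,c \right)} = \left(V + 3\right) + 5 \cdot 6 = \left(3 + V\right) + 30 = 33 + V$)
$a = 30$ ($a = -21 - \left(-18 - 33\right) = -21 - -51 = -21 + 51 = 30$)
$D = -31$ ($D = 8 - \left(\left(33 - 1\right) + 7\right) = 8 - \left(32 + 7\right) = 8 - 39 = -31$)
$t{\left(S \right)} = -31$
$\left(a + 68\right) t{\left(12 \right)} = \left(30 + 68\right) \left(-31\right) = 98 \left(-31\right) = -3038$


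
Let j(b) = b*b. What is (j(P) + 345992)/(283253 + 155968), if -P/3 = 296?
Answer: 1134536/439221 ≈ 2.5831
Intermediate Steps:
P = -888 (P = -3*296 = -888)
j(b) = b²
(j(P) + 345992)/(283253 + 155968) = ((-888)² + 345992)/(283253 + 155968) = (788544 + 345992)/439221 = 1134536*(1/439221) = 1134536/439221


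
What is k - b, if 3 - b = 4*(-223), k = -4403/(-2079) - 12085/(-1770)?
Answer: -31052665/35046 ≈ -886.05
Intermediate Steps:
k = 313505/35046 (k = -4403*(-1/2079) - 12085*(-1/1770) = 629/297 + 2417/354 = 313505/35046 ≈ 8.9455)
b = 895 (b = 3 - 4*(-223) = 3 - 1*(-892) = 3 + 892 = 895)
k - b = 313505/35046 - 1*895 = 313505/35046 - 895 = -31052665/35046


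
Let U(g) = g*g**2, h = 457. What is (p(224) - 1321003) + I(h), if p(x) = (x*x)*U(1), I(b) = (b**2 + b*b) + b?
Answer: -852672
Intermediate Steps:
I(b) = b + 2*b**2 (I(b) = (b**2 + b**2) + b = 2*b**2 + b = b + 2*b**2)
U(g) = g**3
p(x) = x**2 (p(x) = (x*x)*1**3 = x**2*1 = x**2)
(p(224) - 1321003) + I(h) = (224**2 - 1321003) + 457*(1 + 2*457) = (50176 - 1321003) + 457*(1 + 914) = -1270827 + 457*915 = -1270827 + 418155 = -852672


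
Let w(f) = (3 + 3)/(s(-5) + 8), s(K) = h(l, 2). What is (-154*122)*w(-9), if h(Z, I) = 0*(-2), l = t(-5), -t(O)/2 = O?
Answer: -14091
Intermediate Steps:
t(O) = -2*O
l = 10 (l = -2*(-5) = 10)
h(Z, I) = 0
s(K) = 0
w(f) = ¾ (w(f) = (3 + 3)/(0 + 8) = 6/8 = 6*(⅛) = ¾)
(-154*122)*w(-9) = -154*122*(¾) = -18788*¾ = -14091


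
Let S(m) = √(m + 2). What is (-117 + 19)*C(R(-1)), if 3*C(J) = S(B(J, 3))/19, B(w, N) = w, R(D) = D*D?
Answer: -98*√3/57 ≈ -2.9779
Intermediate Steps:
R(D) = D²
S(m) = √(2 + m)
C(J) = √(2 + J)/57 (C(J) = (√(2 + J)/19)/3 = √(2 + J)/57)
(-117 + 19)*C(R(-1)) = (-117 + 19)*(√(2 + (-1)²)/57) = -98*√(2 + 1)/57 = -98*√3/57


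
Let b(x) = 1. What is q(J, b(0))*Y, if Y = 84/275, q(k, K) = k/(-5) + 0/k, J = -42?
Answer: 3528/1375 ≈ 2.5658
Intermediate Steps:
q(k, K) = -k/5 (q(k, K) = k*(-⅕) + 0 = -k/5 + 0 = -k/5)
Y = 84/275 (Y = 84*(1/275) = 84/275 ≈ 0.30545)
q(J, b(0))*Y = -⅕*(-42)*(84/275) = (42/5)*(84/275) = 3528/1375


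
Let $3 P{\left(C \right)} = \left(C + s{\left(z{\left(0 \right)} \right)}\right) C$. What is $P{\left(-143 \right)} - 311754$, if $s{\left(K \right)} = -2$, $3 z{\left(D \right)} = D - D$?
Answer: $- \frac{914527}{3} \approx -3.0484 \cdot 10^{5}$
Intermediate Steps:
$z{\left(D \right)} = 0$ ($z{\left(D \right)} = \frac{D - D}{3} = \frac{1}{3} \cdot 0 = 0$)
$P{\left(C \right)} = \frac{C \left(-2 + C\right)}{3}$ ($P{\left(C \right)} = \frac{\left(C - 2\right) C}{3} = \frac{\left(-2 + C\right) C}{3} = \frac{C \left(-2 + C\right)}{3}$)
$P{\left(-143 \right)} - 311754 = \frac{1}{3} \left(-143\right) \left(-2 - 143\right) - 311754 = \frac{1}{3} \left(-143\right) \left(-145\right) - 311754 = \frac{20735}{3} - 311754 = - \frac{914527}{3}$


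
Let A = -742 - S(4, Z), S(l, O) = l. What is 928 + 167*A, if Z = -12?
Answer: -123654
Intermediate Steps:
A = -746 (A = -742 - 1*4 = -742 - 4 = -746)
928 + 167*A = 928 + 167*(-746) = 928 - 124582 = -123654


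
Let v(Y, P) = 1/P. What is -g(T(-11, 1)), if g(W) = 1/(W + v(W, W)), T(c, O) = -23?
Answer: 23/530 ≈ 0.043396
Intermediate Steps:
g(W) = 1/(W + 1/W)
-g(T(-11, 1)) = -(-23)/(1 + (-23)²) = -(-23)/(1 + 529) = -(-23)/530 = -1*(-23/530) = 23/530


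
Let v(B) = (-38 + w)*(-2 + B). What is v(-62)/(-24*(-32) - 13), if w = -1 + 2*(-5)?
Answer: 3136/755 ≈ 4.1536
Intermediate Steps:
w = -11 (w = -1 - 10 = -11)
v(B) = 98 - 49*B (v(B) = (-38 - 11)*(-2 + B) = -49*(-2 + B) = 98 - 49*B)
v(-62)/(-24*(-32) - 13) = (98 - 49*(-62))/(-24*(-32) - 13) = (98 + 3038)/(768 - 13) = 3136/755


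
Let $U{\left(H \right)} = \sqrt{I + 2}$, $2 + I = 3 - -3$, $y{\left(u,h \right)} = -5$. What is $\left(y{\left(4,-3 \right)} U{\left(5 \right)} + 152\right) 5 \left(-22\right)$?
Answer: $-16720 + 550 \sqrt{6} \approx -15373.0$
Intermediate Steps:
$I = 4$ ($I = -2 + \left(3 - -3\right) = -2 + \left(3 + 3\right) = -2 + 6 = 4$)
$U{\left(H \right)} = \sqrt{6}$ ($U{\left(H \right)} = \sqrt{4 + 2} = \sqrt{6}$)
$\left(y{\left(4,-3 \right)} U{\left(5 \right)} + 152\right) 5 \left(-22\right) = \left(- 5 \sqrt{6} + 152\right) 5 \left(-22\right) = \left(152 - 5 \sqrt{6}\right) \left(-110\right) = -16720 + 550 \sqrt{6}$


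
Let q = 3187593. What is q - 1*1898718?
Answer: 1288875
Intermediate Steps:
q - 1*1898718 = 3187593 - 1*1898718 = 3187593 - 1898718 = 1288875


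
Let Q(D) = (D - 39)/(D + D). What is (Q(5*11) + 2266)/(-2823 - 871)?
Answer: -62319/101585 ≈ -0.61347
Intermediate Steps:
Q(D) = (-39 + D)/(2*D) (Q(D) = (-39 + D)/((2*D)) = (-39 + D)*(1/(2*D)) = (-39 + D)/(2*D))
(Q(5*11) + 2266)/(-2823 - 871) = ((-39 + 5*11)/(2*((5*11))) + 2266)/(-2823 - 871) = ((1/2)*(-39 + 55)/55 + 2266)/(-3694) = ((1/2)*(1/55)*16 + 2266)*(-1/3694) = (8/55 + 2266)*(-1/3694) = (124638/55)*(-1/3694) = -62319/101585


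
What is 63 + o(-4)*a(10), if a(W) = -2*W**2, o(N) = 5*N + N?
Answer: 4863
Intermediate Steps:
o(N) = 6*N
63 + o(-4)*a(10) = 63 + (6*(-4))*(-2*10**2) = 63 - (-48)*100 = 63 - 24*(-200) = 63 + 4800 = 4863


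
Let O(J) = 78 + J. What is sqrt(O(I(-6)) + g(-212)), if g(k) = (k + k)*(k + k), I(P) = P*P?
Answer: sqrt(179890) ≈ 424.13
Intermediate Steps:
I(P) = P**2
g(k) = 4*k**2 (g(k) = (2*k)*(2*k) = 4*k**2)
sqrt(O(I(-6)) + g(-212)) = sqrt((78 + (-6)**2) + 4*(-212)**2) = sqrt((78 + 36) + 4*44944) = sqrt(114 + 179776) = sqrt(179890)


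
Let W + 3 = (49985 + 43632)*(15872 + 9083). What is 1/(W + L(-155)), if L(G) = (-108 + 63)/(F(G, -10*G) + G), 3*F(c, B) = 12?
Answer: 151/352768047077 ≈ 4.2804e-10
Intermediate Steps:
F(c, B) = 4 (F(c, B) = (1/3)*12 = 4)
L(G) = -45/(4 + G) (L(G) = (-108 + 63)/(4 + G) = -45/(4 + G))
W = 2336212232 (W = -3 + (49985 + 43632)*(15872 + 9083) = -3 + 93617*24955 = -3 + 2336212235 = 2336212232)
1/(W + L(-155)) = 1/(2336212232 - 45/(4 - 155)) = 1/(2336212232 - 45/(-151)) = 1/(2336212232 - 45*(-1/151)) = 1/(2336212232 + 45/151) = 1/(352768047077/151) = 151/352768047077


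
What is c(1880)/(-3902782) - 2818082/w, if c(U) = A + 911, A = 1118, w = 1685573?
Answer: -11001779731741/6578423964086 ≈ -1.6724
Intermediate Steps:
c(U) = 2029 (c(U) = 1118 + 911 = 2029)
c(1880)/(-3902782) - 2818082/w = 2029/(-3902782) - 2818082/1685573 = 2029*(-1/3902782) - 2818082*1/1685573 = -2029/3902782 - 2818082/1685573 = -11001779731741/6578423964086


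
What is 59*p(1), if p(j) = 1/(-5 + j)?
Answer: -59/4 ≈ -14.750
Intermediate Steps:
59*p(1) = 59/(-5 + 1) = 59/(-4) = 59*(-¼) = -59/4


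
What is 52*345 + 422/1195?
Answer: 21438722/1195 ≈ 17940.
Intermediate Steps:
52*345 + 422/1195 = 17940 + 422*(1/1195) = 17940 + 422/1195 = 21438722/1195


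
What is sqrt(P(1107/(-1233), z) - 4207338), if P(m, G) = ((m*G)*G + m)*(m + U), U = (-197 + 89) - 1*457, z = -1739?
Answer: sqrt(28758890514246)/137 ≈ 39144.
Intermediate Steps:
U = -565 (U = -108 - 457 = -565)
P(m, G) = (-565 + m)*(m + m*G**2) (P(m, G) = ((m*G)*G + m)*(m - 565) = ((G*m)*G + m)*(-565 + m) = (m*G**2 + m)*(-565 + m) = (m + m*G**2)*(-565 + m) = (-565 + m)*(m + m*G**2))
sqrt(P(1107/(-1233), z) - 4207338) = sqrt((1107/(-1233))*(-565 + 1107/(-1233) - 565*(-1739)**2 + (1107/(-1233))*(-1739)**2) - 4207338) = sqrt((1107*(-1/1233))*(-565 + 1107*(-1/1233) - 565*3024121 + (1107*(-1/1233))*3024121) - 4207338) = sqrt(-123*(-565 - 123/137 - 1708628365 - 123/137*3024121)/137 - 4207338) = sqrt(-123*(-565 - 123/137 - 1708628365 - 371966883/137)/137 - 4207338) = sqrt(-123/137*(-234454130416/137) - 4207338) = sqrt(28837858041168/18769 - 4207338) = sqrt(28758890514246/18769) = sqrt(28758890514246)/137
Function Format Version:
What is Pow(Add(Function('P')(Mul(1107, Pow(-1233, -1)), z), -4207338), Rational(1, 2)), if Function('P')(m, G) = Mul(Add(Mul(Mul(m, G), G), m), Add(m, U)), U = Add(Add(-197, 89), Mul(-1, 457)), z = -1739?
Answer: Mul(Rational(1, 137), Pow(28758890514246, Rational(1, 2))) ≈ 39144.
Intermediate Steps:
U = -565 (U = Add(-108, -457) = -565)
Function('P')(m, G) = Mul(Add(-565, m), Add(m, Mul(m, Pow(G, 2)))) (Function('P')(m, G) = Mul(Add(Mul(Mul(m, G), G), m), Add(m, -565)) = Mul(Add(Mul(Mul(G, m), G), m), Add(-565, m)) = Mul(Add(Mul(m, Pow(G, 2)), m), Add(-565, m)) = Mul(Add(m, Mul(m, Pow(G, 2))), Add(-565, m)) = Mul(Add(-565, m), Add(m, Mul(m, Pow(G, 2)))))
Pow(Add(Function('P')(Mul(1107, Pow(-1233, -1)), z), -4207338), Rational(1, 2)) = Pow(Add(Mul(Mul(1107, Pow(-1233, -1)), Add(-565, Mul(1107, Pow(-1233, -1)), Mul(-565, Pow(-1739, 2)), Mul(Mul(1107, Pow(-1233, -1)), Pow(-1739, 2)))), -4207338), Rational(1, 2)) = Pow(Add(Mul(Mul(1107, Rational(-1, 1233)), Add(-565, Mul(1107, Rational(-1, 1233)), Mul(-565, 3024121), Mul(Mul(1107, Rational(-1, 1233)), 3024121))), -4207338), Rational(1, 2)) = Pow(Add(Mul(Rational(-123, 137), Add(-565, Rational(-123, 137), -1708628365, Mul(Rational(-123, 137), 3024121))), -4207338), Rational(1, 2)) = Pow(Add(Mul(Rational(-123, 137), Add(-565, Rational(-123, 137), -1708628365, Rational(-371966883, 137))), -4207338), Rational(1, 2)) = Pow(Add(Mul(Rational(-123, 137), Rational(-234454130416, 137)), -4207338), Rational(1, 2)) = Pow(Add(Rational(28837858041168, 18769), -4207338), Rational(1, 2)) = Pow(Rational(28758890514246, 18769), Rational(1, 2)) = Mul(Rational(1, 137), Pow(28758890514246, Rational(1, 2)))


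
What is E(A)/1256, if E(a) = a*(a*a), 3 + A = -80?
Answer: -571787/1256 ≈ -455.24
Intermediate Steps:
A = -83 (A = -3 - 80 = -83)
E(a) = a³ (E(a) = a*a² = a³)
E(A)/1256 = (-83)³/1256 = -571787*1/1256 = -571787/1256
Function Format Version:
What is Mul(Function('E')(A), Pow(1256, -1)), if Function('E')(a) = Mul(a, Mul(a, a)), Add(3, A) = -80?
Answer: Rational(-571787, 1256) ≈ -455.24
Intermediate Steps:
A = -83 (A = Add(-3, -80) = -83)
Function('E')(a) = Pow(a, 3) (Function('E')(a) = Mul(a, Pow(a, 2)) = Pow(a, 3))
Mul(Function('E')(A), Pow(1256, -1)) = Mul(Pow(-83, 3), Pow(1256, -1)) = Mul(-571787, Rational(1, 1256)) = Rational(-571787, 1256)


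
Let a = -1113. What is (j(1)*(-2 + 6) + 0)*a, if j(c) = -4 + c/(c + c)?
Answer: 15582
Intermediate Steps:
j(c) = -7/2 (j(c) = -4 + c/((2*c)) = -4 + (1/(2*c))*c = -4 + 1/2 = -7/2)
(j(1)*(-2 + 6) + 0)*a = (-7*(-2 + 6)/2 + 0)*(-1113) = (-7/2*4 + 0)*(-1113) = (-14 + 0)*(-1113) = -14*(-1113) = 15582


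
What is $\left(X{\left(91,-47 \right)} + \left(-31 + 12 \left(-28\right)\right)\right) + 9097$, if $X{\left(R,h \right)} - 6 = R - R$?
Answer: $8736$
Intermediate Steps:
$X{\left(R,h \right)} = 6$ ($X{\left(R,h \right)} = 6 + \left(R - R\right) = 6 + 0 = 6$)
$\left(X{\left(91,-47 \right)} + \left(-31 + 12 \left(-28\right)\right)\right) + 9097 = \left(6 + \left(-31 + 12 \left(-28\right)\right)\right) + 9097 = \left(6 - 367\right) + 9097 = -361 + 9097 = 8736$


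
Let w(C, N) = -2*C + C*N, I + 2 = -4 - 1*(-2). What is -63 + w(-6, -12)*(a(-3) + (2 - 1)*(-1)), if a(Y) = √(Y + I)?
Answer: -147 + 84*I*√7 ≈ -147.0 + 222.24*I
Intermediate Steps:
I = -4 (I = -2 + (-4 - 1*(-2)) = -2 + (-4 + 2) = -2 - 2 = -4)
a(Y) = √(-4 + Y) (a(Y) = √(Y - 4) = √(-4 + Y))
-63 + w(-6, -12)*(a(-3) + (2 - 1)*(-1)) = -63 + (-6*(-2 - 12))*(√(-4 - 3) + (2 - 1)*(-1)) = -63 + (-6*(-14))*(√(-7) + 1*(-1)) = -63 + 84*(I*√7 - 1) = -63 + 84*(-1 + I*√7) = -63 + (-84 + 84*I*√7) = -147 + 84*I*√7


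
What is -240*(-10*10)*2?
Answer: 48000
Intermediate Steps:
-240*(-10*10)*2 = -(-24000)*2 = -240*(-200) = 48000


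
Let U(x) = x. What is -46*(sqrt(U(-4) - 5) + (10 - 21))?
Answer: 506 - 138*I ≈ 506.0 - 138.0*I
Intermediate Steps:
-46*(sqrt(U(-4) - 5) + (10 - 21)) = -46*(sqrt(-4 - 5) + (10 - 21)) = -46*(sqrt(-9) - 11) = -46*(3*I - 11) = -46*(-11 + 3*I) = 506 - 138*I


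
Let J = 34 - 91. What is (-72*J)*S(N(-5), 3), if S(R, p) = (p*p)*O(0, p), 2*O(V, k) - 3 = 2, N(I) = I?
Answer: 92340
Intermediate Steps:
O(V, k) = 5/2 (O(V, k) = 3/2 + (½)*2 = 3/2 + 1 = 5/2)
J = -57
S(R, p) = 5*p²/2 (S(R, p) = (p*p)*(5/2) = p²*(5/2) = 5*p²/2)
(-72*J)*S(N(-5), 3) = (-72*(-57))*((5/2)*3²) = 4104*((5/2)*9) = 4104*(45/2) = 92340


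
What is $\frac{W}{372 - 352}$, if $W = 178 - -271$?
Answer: $\frac{449}{20} \approx 22.45$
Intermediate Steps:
$W = 449$ ($W = 178 + 271 = 449$)
$\frac{W}{372 - 352} = \frac{449}{372 - 352} = \frac{449}{20}$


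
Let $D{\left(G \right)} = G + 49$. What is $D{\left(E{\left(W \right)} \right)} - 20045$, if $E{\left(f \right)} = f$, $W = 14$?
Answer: $-19982$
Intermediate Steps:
$D{\left(G \right)} = 49 + G$
$D{\left(E{\left(W \right)} \right)} - 20045 = \left(49 + 14\right) - 20045 = 63 - 20045 = -19982$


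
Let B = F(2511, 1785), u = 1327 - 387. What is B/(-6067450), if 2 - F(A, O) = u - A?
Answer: -1573/6067450 ≈ -0.00025925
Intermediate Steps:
u = 940
F(A, O) = -938 + A (F(A, O) = 2 - (940 - A) = 2 + (-940 + A) = -938 + A)
B = 1573 (B = -938 + 2511 = 1573)
B/(-6067450) = 1573/(-6067450) = 1573*(-1/6067450) = -1573/6067450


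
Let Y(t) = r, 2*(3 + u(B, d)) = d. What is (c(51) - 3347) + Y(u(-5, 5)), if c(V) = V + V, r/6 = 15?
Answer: -3155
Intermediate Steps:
r = 90 (r = 6*15 = 90)
c(V) = 2*V
u(B, d) = -3 + d/2
Y(t) = 90
(c(51) - 3347) + Y(u(-5, 5)) = (2*51 - 3347) + 90 = (102 - 3347) + 90 = -3245 + 90 = -3155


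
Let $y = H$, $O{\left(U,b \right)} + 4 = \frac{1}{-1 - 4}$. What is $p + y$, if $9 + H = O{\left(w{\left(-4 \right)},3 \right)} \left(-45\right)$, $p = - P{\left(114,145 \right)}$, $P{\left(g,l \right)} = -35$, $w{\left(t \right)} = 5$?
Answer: $215$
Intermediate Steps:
$O{\left(U,b \right)} = - \frac{21}{5}$ ($O{\left(U,b \right)} = -4 + \frac{1}{-1 - 4} = -4 + \frac{1}{-5} = -4 - \frac{1}{5} = - \frac{21}{5}$)
$p = 35$ ($p = \left(-1\right) \left(-35\right) = 35$)
$H = 180$ ($H = -9 - -189 = -9 + 189 = 180$)
$y = 180$
$p + y = 35 + 180 = 215$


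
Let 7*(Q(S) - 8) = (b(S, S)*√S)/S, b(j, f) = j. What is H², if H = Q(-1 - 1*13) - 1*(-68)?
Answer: (532 + I*√14)²/49 ≈ 5775.7 + 81.247*I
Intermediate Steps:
Q(S) = 8 + √S/7 (Q(S) = 8 + ((S*√S)/S)/7 = 8 + (S^(3/2)/S)/7 = 8 + √S/7)
H = 76 + I*√14/7 (H = (8 + √(-1 - 1*13)/7) - 1*(-68) = (8 + √(-1 - 13)/7) + 68 = (8 + √(-14)/7) + 68 = (8 + (I*√14)/7) + 68 = (8 + I*√14/7) + 68 = 76 + I*√14/7 ≈ 76.0 + 0.53452*I)
H² = (76 + I*√14/7)²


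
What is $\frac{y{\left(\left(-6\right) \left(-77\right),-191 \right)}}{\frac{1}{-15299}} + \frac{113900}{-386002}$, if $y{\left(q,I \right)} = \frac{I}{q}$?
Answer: $\frac{33173155777}{5245086} \approx 6324.6$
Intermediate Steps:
$\frac{y{\left(\left(-6\right) \left(-77\right),-191 \right)}}{\frac{1}{-15299}} + \frac{113900}{-386002} = \frac{\left(-191\right) \frac{1}{\left(-6\right) \left(-77\right)}}{\frac{1}{-15299}} + \frac{113900}{-386002} = \frac{\left(-191\right) \frac{1}{462}}{- \frac{1}{15299}} + 113900 \left(- \frac{1}{386002}\right) = \left(-191\right) \frac{1}{462} \left(-15299\right) - \frac{3350}{11353} = \left(- \frac{191}{462}\right) \left(-15299\right) - \frac{3350}{11353} = \frac{2922109}{462} - \frac{3350}{11353} = \frac{33173155777}{5245086}$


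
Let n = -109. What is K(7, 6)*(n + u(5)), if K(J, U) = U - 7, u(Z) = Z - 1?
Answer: 105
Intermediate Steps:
u(Z) = -1 + Z
K(J, U) = -7 + U
K(7, 6)*(n + u(5)) = (-7 + 6)*(-109 + (-1 + 5)) = -(-109 + 4) = -1*(-105) = 105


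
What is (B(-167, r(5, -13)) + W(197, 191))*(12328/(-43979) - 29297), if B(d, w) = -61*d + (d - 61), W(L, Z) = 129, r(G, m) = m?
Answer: -999848910616/3383 ≈ -2.9555e+8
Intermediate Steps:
B(d, w) = -61 - 60*d (B(d, w) = -61*d + (-61 + d) = -61 - 60*d)
(B(-167, r(5, -13)) + W(197, 191))*(12328/(-43979) - 29297) = ((-61 - 60*(-167)) + 129)*(12328/(-43979) - 29297) = ((-61 + 10020) + 129)*(12328*(-1/43979) - 29297) = (9959 + 129)*(-12328/43979 - 29297) = 10088*(-1288465091/43979) = -999848910616/3383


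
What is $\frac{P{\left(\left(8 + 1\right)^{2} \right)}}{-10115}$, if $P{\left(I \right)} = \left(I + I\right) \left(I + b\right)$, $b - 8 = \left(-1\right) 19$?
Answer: $- \frac{324}{289} \approx -1.1211$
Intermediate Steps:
$b = -11$ ($b = 8 - 19 = -11$)
$P{\left(I \right)} = 2 I \left(-11 + I\right)$ ($P{\left(I \right)} = \left(I + I\right) \left(I - 11\right) = 2 I \left(-11 + I\right)$)
$\frac{P{\left(\left(8 + 1\right)^{2} \right)}}{-10115} = \frac{2 \left(8 + 1\right)^{2} \left(-11 + \left(8 + 1\right)^{2}\right)}{-10115} = 2 \cdot 9^{2} \left(-11 + 9^{2}\right) \left(- \frac{1}{10115}\right) = 2 \cdot 81 \left(-11 + 81\right) \left(- \frac{1}{10115}\right) = 2 \cdot 81 \cdot 70 \left(- \frac{1}{10115}\right) = 11340 \left(- \frac{1}{10115}\right) = - \frac{324}{289}$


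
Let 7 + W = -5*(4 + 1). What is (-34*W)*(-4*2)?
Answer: -8704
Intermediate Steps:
W = -32 (W = -7 - 5*(4 + 1) = -7 - 5*5 = -7 - 25 = -32)
(-34*W)*(-4*2) = (-34*(-32))*(-4*2) = 1088*(-8) = -8704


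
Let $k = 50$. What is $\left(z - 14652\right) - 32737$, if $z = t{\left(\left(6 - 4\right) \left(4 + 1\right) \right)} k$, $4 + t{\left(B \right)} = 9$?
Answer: $-47139$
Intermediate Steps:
$t{\left(B \right)} = 5$ ($t{\left(B \right)} = -4 + 9 = 5$)
$z = 250$ ($z = 5 \cdot 50 = 250$)
$\left(z - 14652\right) - 32737 = \left(250 - 14652\right) - 32737 = -14402 - 32737 = -47139$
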